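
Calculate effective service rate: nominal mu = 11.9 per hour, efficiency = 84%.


Effective rate = mu * efficiency = 11.9 * 0.84 = 10.0 per hour

10.0 per hour


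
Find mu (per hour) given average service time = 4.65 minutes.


mu = 60 / avg_service_time = 60 / 4.65 = 12.9 per hour

12.9 per hour


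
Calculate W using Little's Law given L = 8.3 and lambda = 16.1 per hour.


W = L / lambda = 8.3 / 16.1 = 0.5155 hours

0.5155 hours


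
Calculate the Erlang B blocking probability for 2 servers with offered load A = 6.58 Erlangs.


B(N,A) = (A^N/N!) / sum(A^k/k!, k=0..N) with N=2, A=6.58 = 0.7407

0.7407


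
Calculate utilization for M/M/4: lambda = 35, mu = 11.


rho = lambda/(c*mu) = 35/(4*11) = 0.7955

0.7955


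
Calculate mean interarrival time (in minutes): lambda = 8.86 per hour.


Mean interarrival time = 60/lambda = 60/8.86 = 6.77 minutes

6.77 minutes


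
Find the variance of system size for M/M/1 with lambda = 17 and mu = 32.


rho = 17/32; Var(N) = rho/(1-rho)^2 = 2.42

2.42


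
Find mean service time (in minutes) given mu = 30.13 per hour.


Mean service time = 60/mu = 60/30.13 = 1.99 minutes

1.99 minutes


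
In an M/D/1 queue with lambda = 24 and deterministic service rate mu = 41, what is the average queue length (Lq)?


M/D/1: Lq = rho^2 / (2*(1-rho)) where rho = 24/41; Lq = 0.41

0.41


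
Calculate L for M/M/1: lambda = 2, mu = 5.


rho = 2/5; L = rho/(1-rho) = 0.67

0.67


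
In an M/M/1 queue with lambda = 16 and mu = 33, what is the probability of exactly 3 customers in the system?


rho = 16/33; P(n) = (1-rho)*rho^n = (1-16/33)*(16/33)^3 = 0.0587

0.0587


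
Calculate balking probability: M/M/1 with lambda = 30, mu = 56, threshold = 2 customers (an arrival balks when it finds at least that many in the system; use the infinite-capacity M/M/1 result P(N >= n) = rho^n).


P(N >= 2) = rho^2 = (30/56)^2 = 0.287

0.287


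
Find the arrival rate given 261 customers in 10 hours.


lambda = total arrivals / time = 261 / 10 = 26.1 per hour

26.1 per hour


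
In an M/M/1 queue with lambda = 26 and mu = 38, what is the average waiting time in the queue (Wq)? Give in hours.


rho = 26/38; Wq = rho/(mu - lambda) = 0.057 hours

0.057 hours


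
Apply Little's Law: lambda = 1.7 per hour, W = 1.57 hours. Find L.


L = lambda * W = 1.7 * 1.57 = 2.67

2.67


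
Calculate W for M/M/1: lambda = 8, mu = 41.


W = 1/(mu - lambda) = 1/(41 - 8) = 0.0303 hours

0.0303 hours


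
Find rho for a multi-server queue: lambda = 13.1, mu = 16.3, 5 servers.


rho = lambda / (c * mu) = 13.1 / (5 * 16.3) = 0.1607

0.1607


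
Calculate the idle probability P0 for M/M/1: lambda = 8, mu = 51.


P0 = 1 - rho = 1 - 8/51 = 0.8431

0.8431


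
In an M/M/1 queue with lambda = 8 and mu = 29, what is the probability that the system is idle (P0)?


P0 = 1 - rho = 1 - 8/29 = 0.7241

0.7241


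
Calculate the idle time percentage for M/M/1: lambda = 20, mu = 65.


Idle fraction = (1 - rho) * 100 = (1 - 20/65) * 100 = 69.2%

69.2%


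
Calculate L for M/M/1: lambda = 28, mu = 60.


rho = 28/60; L = rho/(1-rho) = 0.88

0.88


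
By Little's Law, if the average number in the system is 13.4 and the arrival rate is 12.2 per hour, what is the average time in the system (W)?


W = L / lambda = 13.4 / 12.2 = 1.0984 hours

1.0984 hours


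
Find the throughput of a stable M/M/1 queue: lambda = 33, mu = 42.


For a stable queue (lambda < mu), throughput = lambda = 33 per hour

33 per hour


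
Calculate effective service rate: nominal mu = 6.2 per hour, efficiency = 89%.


Effective rate = mu * efficiency = 6.2 * 0.89 = 5.52 per hour

5.52 per hour


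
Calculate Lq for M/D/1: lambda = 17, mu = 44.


M/D/1: Lq = rho^2 / (2*(1-rho)) where rho = 17/44; Lq = 0.12

0.12


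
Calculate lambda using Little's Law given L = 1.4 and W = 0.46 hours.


lambda = L / W = 1.4 / 0.46 = 3.04 per hour

3.04 per hour


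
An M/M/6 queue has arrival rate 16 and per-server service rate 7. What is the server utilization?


rho = lambda/(c*mu) = 16/(6*7) = 0.381

0.381


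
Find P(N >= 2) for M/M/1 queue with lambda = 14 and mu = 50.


P(N >= 2) = rho^2 = (14/50)^2 = 0.0784

0.0784


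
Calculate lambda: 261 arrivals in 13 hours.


lambda = total arrivals / time = 261 / 13 = 20.08 per hour

20.08 per hour


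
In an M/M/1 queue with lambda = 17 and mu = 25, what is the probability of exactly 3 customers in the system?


rho = 17/25; P(n) = (1-rho)*rho^n = (1-17/25)*(17/25)^3 = 0.1006

0.1006


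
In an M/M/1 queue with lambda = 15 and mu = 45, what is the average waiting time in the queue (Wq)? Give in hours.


rho = 15/45; Wq = rho/(mu - lambda) = 0.0111 hours

0.0111 hours


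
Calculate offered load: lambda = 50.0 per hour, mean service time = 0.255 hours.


Offered load a = lambda * E[S] = 50.0 * 0.255 = 12.75 Erlangs

12.75 Erlangs


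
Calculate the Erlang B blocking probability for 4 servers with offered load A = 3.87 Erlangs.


B(N,A) = (A^N/N!) / sum(A^k/k!, k=0..N) with N=4, A=3.87 = 0.298

0.298


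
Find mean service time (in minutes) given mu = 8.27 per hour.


Mean service time = 60/mu = 60/8.27 = 7.26 minutes

7.26 minutes


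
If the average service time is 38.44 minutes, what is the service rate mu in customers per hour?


mu = 60 / avg_service_time = 60 / 38.44 = 1.56 per hour

1.56 per hour


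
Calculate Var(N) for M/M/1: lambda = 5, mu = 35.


rho = 5/35; Var(N) = rho/(1-rho)^2 = 0.19

0.19


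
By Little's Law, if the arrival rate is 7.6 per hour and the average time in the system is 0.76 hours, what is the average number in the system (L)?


L = lambda * W = 7.6 * 0.76 = 5.78

5.78


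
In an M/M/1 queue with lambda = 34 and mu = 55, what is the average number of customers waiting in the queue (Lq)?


rho = 34/55; Lq = rho^2/(1-rho) = 1.0

1.0


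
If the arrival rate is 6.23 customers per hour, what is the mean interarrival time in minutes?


Mean interarrival time = 60/lambda = 60/6.23 = 9.63 minutes

9.63 minutes


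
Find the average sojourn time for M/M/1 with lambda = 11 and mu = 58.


W = 1/(mu - lambda) = 1/(58 - 11) = 0.0213 hours

0.0213 hours


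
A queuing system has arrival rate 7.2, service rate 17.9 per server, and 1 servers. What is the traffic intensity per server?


rho = lambda / (c * mu) = 7.2 / (1 * 17.9) = 0.4022

0.4022


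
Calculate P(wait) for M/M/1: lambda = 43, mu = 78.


P(wait) = rho = lambda/mu = 43/78 = 0.5513

0.5513


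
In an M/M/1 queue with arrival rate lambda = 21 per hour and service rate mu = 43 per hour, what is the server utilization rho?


rho = lambda/mu = 21/43 = 0.4884

0.4884


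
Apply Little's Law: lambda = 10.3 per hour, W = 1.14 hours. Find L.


L = lambda * W = 10.3 * 1.14 = 11.74

11.74


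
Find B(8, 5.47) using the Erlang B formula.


B(N,A) = (A^N/N!) / sum(A^k/k!, k=0..N) with N=8, A=5.47 = 0.0933

0.0933


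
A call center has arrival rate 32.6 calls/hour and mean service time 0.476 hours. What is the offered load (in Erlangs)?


Offered load a = lambda * E[S] = 32.6 * 0.476 = 15.52 Erlangs

15.52 Erlangs


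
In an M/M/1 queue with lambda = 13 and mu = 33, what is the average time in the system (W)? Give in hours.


W = 1/(mu - lambda) = 1/(33 - 13) = 0.05 hours

0.05 hours


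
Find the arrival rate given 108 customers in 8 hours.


lambda = total arrivals / time = 108 / 8 = 13.5 per hour

13.5 per hour


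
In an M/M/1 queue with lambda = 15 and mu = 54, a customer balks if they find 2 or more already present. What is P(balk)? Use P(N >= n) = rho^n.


P(N >= 2) = rho^2 = (15/54)^2 = 0.0772

0.0772


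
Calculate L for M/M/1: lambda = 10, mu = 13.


rho = 10/13; L = rho/(1-rho) = 3.33

3.33


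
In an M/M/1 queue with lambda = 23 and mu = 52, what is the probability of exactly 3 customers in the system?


rho = 23/52; P(n) = (1-rho)*rho^n = (1-23/52)*(23/52)^3 = 0.0483

0.0483


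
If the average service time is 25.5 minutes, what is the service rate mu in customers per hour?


mu = 60 / avg_service_time = 60 / 25.5 = 2.35 per hour

2.35 per hour


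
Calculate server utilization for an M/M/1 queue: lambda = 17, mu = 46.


rho = lambda/mu = 17/46 = 0.3696

0.3696


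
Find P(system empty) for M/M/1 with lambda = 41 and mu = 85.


P0 = 1 - rho = 1 - 41/85 = 0.5176

0.5176


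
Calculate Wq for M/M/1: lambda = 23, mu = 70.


rho = 23/70; Wq = rho/(mu - lambda) = 0.007 hours

0.007 hours


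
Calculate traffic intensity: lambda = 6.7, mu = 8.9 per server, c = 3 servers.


rho = lambda / (c * mu) = 6.7 / (3 * 8.9) = 0.2509

0.2509


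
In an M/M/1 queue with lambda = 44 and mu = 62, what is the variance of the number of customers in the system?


rho = 44/62; Var(N) = rho/(1-rho)^2 = 8.42

8.42


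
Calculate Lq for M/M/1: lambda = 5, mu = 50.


rho = 5/50; Lq = rho^2/(1-rho) = 0.01

0.01


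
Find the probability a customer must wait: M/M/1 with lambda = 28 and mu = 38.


P(wait) = rho = lambda/mu = 28/38 = 0.7368

0.7368


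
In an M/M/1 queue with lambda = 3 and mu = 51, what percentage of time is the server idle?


Idle fraction = (1 - rho) * 100 = (1 - 3/51) * 100 = 94.1%

94.1%


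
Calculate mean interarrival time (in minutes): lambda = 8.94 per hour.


Mean interarrival time = 60/lambda = 60/8.94 = 6.71 minutes

6.71 minutes


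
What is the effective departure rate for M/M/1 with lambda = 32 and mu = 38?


For a stable queue (lambda < mu), throughput = lambda = 32 per hour

32 per hour


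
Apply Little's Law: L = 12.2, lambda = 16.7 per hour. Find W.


W = L / lambda = 12.2 / 16.7 = 0.7305 hours

0.7305 hours


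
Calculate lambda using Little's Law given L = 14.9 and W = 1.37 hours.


lambda = L / W = 14.9 / 1.37 = 10.88 per hour

10.88 per hour


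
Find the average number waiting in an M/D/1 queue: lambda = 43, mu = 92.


M/D/1: Lq = rho^2 / (2*(1-rho)) where rho = 43/92; Lq = 0.21

0.21


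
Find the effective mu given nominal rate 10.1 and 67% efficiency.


Effective rate = mu * efficiency = 10.1 * 0.67 = 6.77 per hour

6.77 per hour


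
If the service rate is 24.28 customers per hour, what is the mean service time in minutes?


Mean service time = 60/mu = 60/24.28 = 2.47 minutes

2.47 minutes


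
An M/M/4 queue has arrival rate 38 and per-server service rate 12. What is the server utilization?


rho = lambda/(c*mu) = 38/(4*12) = 0.7917

0.7917


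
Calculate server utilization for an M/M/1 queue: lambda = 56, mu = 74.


rho = lambda/mu = 56/74 = 0.7568

0.7568


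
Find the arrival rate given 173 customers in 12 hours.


lambda = total arrivals / time = 173 / 12 = 14.42 per hour

14.42 per hour


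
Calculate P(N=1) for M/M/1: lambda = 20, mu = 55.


rho = 20/55; P(n) = (1-rho)*rho^n = (1-20/55)*(20/55)^1 = 0.2314

0.2314


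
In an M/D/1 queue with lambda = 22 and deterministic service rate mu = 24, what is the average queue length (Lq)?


M/D/1: Lq = rho^2 / (2*(1-rho)) where rho = 22/24; Lq = 5.04

5.04


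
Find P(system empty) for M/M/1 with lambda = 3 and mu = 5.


P0 = 1 - rho = 1 - 3/5 = 0.4

0.4


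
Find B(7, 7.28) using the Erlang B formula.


B(N,A) = (A^N/N!) / sum(A^k/k!, k=0..N) with N=7, A=7.28 = 0.266

0.266


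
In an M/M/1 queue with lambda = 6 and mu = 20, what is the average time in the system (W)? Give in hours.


W = 1/(mu - lambda) = 1/(20 - 6) = 0.0714 hours

0.0714 hours


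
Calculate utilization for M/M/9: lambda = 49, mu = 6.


rho = lambda/(c*mu) = 49/(9*6) = 0.9074

0.9074


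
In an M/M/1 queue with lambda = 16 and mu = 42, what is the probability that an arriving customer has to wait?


P(wait) = rho = lambda/mu = 16/42 = 0.381

0.381


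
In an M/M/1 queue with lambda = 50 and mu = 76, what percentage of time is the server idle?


Idle fraction = (1 - rho) * 100 = (1 - 50/76) * 100 = 34.2%

34.2%


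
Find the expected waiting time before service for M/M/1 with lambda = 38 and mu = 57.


rho = 38/57; Wq = rho/(mu - lambda) = 0.0351 hours

0.0351 hours


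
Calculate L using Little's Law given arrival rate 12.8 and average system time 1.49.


L = lambda * W = 12.8 * 1.49 = 19.07

19.07


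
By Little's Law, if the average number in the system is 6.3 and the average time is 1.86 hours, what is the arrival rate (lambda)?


lambda = L / W = 6.3 / 1.86 = 3.39 per hour

3.39 per hour


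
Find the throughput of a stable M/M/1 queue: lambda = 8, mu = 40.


For a stable queue (lambda < mu), throughput = lambda = 8 per hour

8 per hour


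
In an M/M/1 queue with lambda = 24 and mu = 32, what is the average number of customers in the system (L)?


rho = 24/32; L = rho/(1-rho) = 3.0

3.0


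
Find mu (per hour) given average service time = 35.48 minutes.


mu = 60 / avg_service_time = 60 / 35.48 = 1.69 per hour

1.69 per hour


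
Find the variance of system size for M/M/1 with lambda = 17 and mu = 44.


rho = 17/44; Var(N) = rho/(1-rho)^2 = 1.03

1.03


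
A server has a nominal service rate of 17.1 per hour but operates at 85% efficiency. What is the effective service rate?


Effective rate = mu * efficiency = 17.1 * 0.85 = 14.54 per hour

14.54 per hour


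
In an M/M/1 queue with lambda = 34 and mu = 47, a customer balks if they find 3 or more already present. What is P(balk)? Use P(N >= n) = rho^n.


P(N >= 3) = rho^3 = (34/47)^3 = 0.3786

0.3786


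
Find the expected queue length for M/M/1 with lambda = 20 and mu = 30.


rho = 20/30; Lq = rho^2/(1-rho) = 1.33

1.33


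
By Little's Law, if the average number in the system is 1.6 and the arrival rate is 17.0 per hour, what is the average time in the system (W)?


W = L / lambda = 1.6 / 17.0 = 0.0941 hours

0.0941 hours


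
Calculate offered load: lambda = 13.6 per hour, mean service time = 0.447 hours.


Offered load a = lambda * E[S] = 13.6 * 0.447 = 6.08 Erlangs

6.08 Erlangs


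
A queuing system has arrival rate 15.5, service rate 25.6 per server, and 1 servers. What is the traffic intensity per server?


rho = lambda / (c * mu) = 15.5 / (1 * 25.6) = 0.6055

0.6055


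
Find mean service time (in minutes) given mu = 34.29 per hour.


Mean service time = 60/mu = 60/34.29 = 1.75 minutes

1.75 minutes


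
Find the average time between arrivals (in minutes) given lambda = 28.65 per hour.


Mean interarrival time = 60/lambda = 60/28.65 = 2.09 minutes

2.09 minutes


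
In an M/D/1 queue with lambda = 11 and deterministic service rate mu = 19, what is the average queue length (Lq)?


M/D/1: Lq = rho^2 / (2*(1-rho)) where rho = 11/19; Lq = 0.4

0.4


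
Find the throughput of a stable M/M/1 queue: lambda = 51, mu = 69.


For a stable queue (lambda < mu), throughput = lambda = 51 per hour

51 per hour


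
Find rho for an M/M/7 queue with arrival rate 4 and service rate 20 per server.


rho = lambda/(c*mu) = 4/(7*20) = 0.0286

0.0286


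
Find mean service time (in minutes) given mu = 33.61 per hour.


Mean service time = 60/mu = 60/33.61 = 1.79 minutes

1.79 minutes


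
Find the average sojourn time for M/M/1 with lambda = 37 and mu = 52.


W = 1/(mu - lambda) = 1/(52 - 37) = 0.0667 hours

0.0667 hours


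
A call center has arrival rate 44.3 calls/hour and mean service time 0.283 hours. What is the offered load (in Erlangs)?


Offered load a = lambda * E[S] = 44.3 * 0.283 = 12.54 Erlangs

12.54 Erlangs


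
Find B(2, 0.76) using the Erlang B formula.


B(N,A) = (A^N/N!) / sum(A^k/k!, k=0..N) with N=2, A=0.76 = 0.141

0.141


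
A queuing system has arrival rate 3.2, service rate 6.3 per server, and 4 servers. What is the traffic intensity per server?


rho = lambda / (c * mu) = 3.2 / (4 * 6.3) = 0.127

0.127


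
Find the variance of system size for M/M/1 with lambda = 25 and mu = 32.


rho = 25/32; Var(N) = rho/(1-rho)^2 = 16.33

16.33


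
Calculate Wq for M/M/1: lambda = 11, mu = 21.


rho = 11/21; Wq = rho/(mu - lambda) = 0.0524 hours

0.0524 hours


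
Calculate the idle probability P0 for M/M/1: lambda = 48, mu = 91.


P0 = 1 - rho = 1 - 48/91 = 0.4725

0.4725


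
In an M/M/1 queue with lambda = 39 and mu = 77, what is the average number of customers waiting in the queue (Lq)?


rho = 39/77; Lq = rho^2/(1-rho) = 0.52

0.52


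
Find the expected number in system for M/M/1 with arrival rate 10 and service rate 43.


rho = 10/43; L = rho/(1-rho) = 0.3

0.3


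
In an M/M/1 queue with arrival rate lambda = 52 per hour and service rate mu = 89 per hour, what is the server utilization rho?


rho = lambda/mu = 52/89 = 0.5843

0.5843


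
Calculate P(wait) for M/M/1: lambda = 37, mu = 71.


P(wait) = rho = lambda/mu = 37/71 = 0.5211

0.5211


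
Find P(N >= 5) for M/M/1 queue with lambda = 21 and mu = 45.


P(N >= 5) = rho^5 = (21/45)^5 = 0.0221

0.0221


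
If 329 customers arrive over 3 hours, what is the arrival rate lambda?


lambda = total arrivals / time = 329 / 3 = 109.67 per hour

109.67 per hour


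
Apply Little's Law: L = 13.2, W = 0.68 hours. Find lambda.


lambda = L / W = 13.2 / 0.68 = 19.41 per hour

19.41 per hour


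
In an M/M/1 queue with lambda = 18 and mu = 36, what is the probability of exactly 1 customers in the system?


rho = 18/36; P(n) = (1-rho)*rho^n = (1-18/36)*(18/36)^1 = 0.25

0.25


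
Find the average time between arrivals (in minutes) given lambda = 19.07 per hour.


Mean interarrival time = 60/lambda = 60/19.07 = 3.15 minutes

3.15 minutes


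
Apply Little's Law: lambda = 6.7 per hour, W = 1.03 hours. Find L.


L = lambda * W = 6.7 * 1.03 = 6.9

6.9


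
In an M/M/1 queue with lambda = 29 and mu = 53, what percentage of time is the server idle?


Idle fraction = (1 - rho) * 100 = (1 - 29/53) * 100 = 45.3%

45.3%


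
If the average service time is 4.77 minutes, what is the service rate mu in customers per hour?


mu = 60 / avg_service_time = 60 / 4.77 = 12.58 per hour

12.58 per hour


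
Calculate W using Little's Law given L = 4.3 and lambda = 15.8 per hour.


W = L / lambda = 4.3 / 15.8 = 0.2722 hours

0.2722 hours


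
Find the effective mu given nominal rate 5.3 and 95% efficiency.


Effective rate = mu * efficiency = 5.3 * 0.95 = 5.04 per hour

5.04 per hour


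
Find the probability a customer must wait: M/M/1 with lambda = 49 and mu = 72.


P(wait) = rho = lambda/mu = 49/72 = 0.6806

0.6806


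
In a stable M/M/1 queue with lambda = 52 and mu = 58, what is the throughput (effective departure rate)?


For a stable queue (lambda < mu), throughput = lambda = 52 per hour

52 per hour


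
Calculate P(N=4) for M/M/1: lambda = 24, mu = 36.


rho = 24/36; P(n) = (1-rho)*rho^n = (1-24/36)*(24/36)^4 = 0.0658

0.0658


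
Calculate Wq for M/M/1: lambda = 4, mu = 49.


rho = 4/49; Wq = rho/(mu - lambda) = 0.0018 hours

0.0018 hours


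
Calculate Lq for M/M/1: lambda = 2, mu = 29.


rho = 2/29; Lq = rho^2/(1-rho) = 0.01

0.01


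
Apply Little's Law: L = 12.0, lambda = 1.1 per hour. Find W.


W = L / lambda = 12.0 / 1.1 = 10.9091 hours

10.9091 hours


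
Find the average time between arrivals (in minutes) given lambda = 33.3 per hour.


Mean interarrival time = 60/lambda = 60/33.3 = 1.8 minutes

1.8 minutes


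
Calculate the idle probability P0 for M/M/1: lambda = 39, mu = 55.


P0 = 1 - rho = 1 - 39/55 = 0.2909

0.2909


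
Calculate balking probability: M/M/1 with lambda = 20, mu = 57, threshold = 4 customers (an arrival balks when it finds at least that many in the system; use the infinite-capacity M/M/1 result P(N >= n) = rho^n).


P(N >= 4) = rho^4 = (20/57)^4 = 0.0152

0.0152


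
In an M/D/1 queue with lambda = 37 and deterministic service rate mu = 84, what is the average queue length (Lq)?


M/D/1: Lq = rho^2 / (2*(1-rho)) where rho = 37/84; Lq = 0.17

0.17


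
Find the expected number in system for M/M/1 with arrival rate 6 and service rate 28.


rho = 6/28; L = rho/(1-rho) = 0.27

0.27


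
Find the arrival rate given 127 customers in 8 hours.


lambda = total arrivals / time = 127 / 8 = 15.88 per hour

15.88 per hour


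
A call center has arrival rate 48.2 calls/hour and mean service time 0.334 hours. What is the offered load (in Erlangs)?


Offered load a = lambda * E[S] = 48.2 * 0.334 = 16.1 Erlangs

16.1 Erlangs


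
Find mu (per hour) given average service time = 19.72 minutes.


mu = 60 / avg_service_time = 60 / 19.72 = 3.04 per hour

3.04 per hour


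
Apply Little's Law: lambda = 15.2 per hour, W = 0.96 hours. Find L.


L = lambda * W = 15.2 * 0.96 = 14.59

14.59


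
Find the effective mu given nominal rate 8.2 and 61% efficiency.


Effective rate = mu * efficiency = 8.2 * 0.61 = 5.0 per hour

5.0 per hour


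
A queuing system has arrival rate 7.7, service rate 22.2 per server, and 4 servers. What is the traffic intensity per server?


rho = lambda / (c * mu) = 7.7 / (4 * 22.2) = 0.0867

0.0867


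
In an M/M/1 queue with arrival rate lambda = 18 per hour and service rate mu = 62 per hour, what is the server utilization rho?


rho = lambda/mu = 18/62 = 0.2903

0.2903


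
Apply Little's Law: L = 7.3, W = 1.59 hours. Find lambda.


lambda = L / W = 7.3 / 1.59 = 4.59 per hour

4.59 per hour


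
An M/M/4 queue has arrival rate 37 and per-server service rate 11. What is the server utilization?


rho = lambda/(c*mu) = 37/(4*11) = 0.8409

0.8409


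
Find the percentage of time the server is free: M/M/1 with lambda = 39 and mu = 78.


Idle fraction = (1 - rho) * 100 = (1 - 39/78) * 100 = 50.0%

50.0%


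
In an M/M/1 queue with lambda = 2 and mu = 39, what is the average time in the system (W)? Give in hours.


W = 1/(mu - lambda) = 1/(39 - 2) = 0.027 hours

0.027 hours


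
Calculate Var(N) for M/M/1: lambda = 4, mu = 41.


rho = 4/41; Var(N) = rho/(1-rho)^2 = 0.12

0.12


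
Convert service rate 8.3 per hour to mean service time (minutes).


Mean service time = 60/mu = 60/8.3 = 7.23 minutes

7.23 minutes


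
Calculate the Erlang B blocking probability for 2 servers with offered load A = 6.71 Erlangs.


B(N,A) = (A^N/N!) / sum(A^k/k!, k=0..N) with N=2, A=6.71 = 0.7449

0.7449


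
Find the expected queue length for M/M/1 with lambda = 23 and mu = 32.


rho = 23/32; Lq = rho^2/(1-rho) = 1.84

1.84


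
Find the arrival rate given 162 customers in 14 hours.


lambda = total arrivals / time = 162 / 14 = 11.57 per hour

11.57 per hour


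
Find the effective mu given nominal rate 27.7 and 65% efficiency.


Effective rate = mu * efficiency = 27.7 * 0.65 = 18.01 per hour

18.01 per hour


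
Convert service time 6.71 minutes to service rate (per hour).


mu = 60 / avg_service_time = 60 / 6.71 = 8.94 per hour

8.94 per hour


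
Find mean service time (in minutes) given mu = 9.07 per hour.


Mean service time = 60/mu = 60/9.07 = 6.62 minutes

6.62 minutes


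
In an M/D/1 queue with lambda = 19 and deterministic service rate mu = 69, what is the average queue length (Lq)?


M/D/1: Lq = rho^2 / (2*(1-rho)) where rho = 19/69; Lq = 0.05

0.05


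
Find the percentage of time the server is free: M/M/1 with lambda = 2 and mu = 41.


Idle fraction = (1 - rho) * 100 = (1 - 2/41) * 100 = 95.1%

95.1%


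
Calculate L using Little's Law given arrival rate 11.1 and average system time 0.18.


L = lambda * W = 11.1 * 0.18 = 2.0

2.0


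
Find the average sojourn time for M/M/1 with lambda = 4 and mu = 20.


W = 1/(mu - lambda) = 1/(20 - 4) = 0.0625 hours

0.0625 hours


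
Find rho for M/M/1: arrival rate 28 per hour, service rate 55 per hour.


rho = lambda/mu = 28/55 = 0.5091

0.5091


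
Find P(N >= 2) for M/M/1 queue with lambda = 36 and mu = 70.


P(N >= 2) = rho^2 = (36/70)^2 = 0.2645

0.2645


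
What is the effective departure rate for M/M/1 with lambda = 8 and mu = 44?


For a stable queue (lambda < mu), throughput = lambda = 8 per hour

8 per hour


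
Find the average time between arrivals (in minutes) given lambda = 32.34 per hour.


Mean interarrival time = 60/lambda = 60/32.34 = 1.86 minutes

1.86 minutes


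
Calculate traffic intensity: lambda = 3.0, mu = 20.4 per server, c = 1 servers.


rho = lambda / (c * mu) = 3.0 / (1 * 20.4) = 0.1471

0.1471


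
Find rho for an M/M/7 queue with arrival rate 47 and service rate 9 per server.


rho = lambda/(c*mu) = 47/(7*9) = 0.746

0.746


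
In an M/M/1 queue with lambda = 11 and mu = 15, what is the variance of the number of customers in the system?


rho = 11/15; Var(N) = rho/(1-rho)^2 = 10.31

10.31


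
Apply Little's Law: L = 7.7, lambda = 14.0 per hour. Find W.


W = L / lambda = 7.7 / 14.0 = 0.55 hours

0.55 hours


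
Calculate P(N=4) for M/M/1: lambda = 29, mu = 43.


rho = 29/43; P(n) = (1-rho)*rho^n = (1-29/43)*(29/43)^4 = 0.0674

0.0674


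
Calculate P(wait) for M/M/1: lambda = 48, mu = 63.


P(wait) = rho = lambda/mu = 48/63 = 0.7619

0.7619


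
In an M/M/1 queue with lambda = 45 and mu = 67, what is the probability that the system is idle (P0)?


P0 = 1 - rho = 1 - 45/67 = 0.3284

0.3284


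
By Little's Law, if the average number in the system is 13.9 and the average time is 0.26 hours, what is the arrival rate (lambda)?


lambda = L / W = 13.9 / 0.26 = 53.46 per hour

53.46 per hour


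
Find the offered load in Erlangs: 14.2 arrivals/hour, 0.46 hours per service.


Offered load a = lambda * E[S] = 14.2 * 0.46 = 6.53 Erlangs

6.53 Erlangs


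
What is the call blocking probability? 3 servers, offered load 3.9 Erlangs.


B(N,A) = (A^N/N!) / sum(A^k/k!, k=0..N) with N=3, A=3.9 = 0.4415

0.4415


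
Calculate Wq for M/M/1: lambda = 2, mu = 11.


rho = 2/11; Wq = rho/(mu - lambda) = 0.0202 hours

0.0202 hours


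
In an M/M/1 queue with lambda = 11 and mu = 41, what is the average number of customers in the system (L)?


rho = 11/41; L = rho/(1-rho) = 0.37

0.37


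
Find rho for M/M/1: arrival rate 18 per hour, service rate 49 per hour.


rho = lambda/mu = 18/49 = 0.3673

0.3673


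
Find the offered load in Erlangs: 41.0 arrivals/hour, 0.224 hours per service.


Offered load a = lambda * E[S] = 41.0 * 0.224 = 9.18 Erlangs

9.18 Erlangs


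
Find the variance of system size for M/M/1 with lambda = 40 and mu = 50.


rho = 40/50; Var(N) = rho/(1-rho)^2 = 20.0

20.0


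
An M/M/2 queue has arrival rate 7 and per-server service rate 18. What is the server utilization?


rho = lambda/(c*mu) = 7/(2*18) = 0.1944

0.1944


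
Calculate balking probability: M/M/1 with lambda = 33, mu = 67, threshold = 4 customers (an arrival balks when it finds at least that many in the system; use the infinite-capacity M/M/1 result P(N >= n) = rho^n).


P(N >= 4) = rho^4 = (33/67)^4 = 0.0589

0.0589


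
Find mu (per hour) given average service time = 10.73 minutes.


mu = 60 / avg_service_time = 60 / 10.73 = 5.59 per hour

5.59 per hour


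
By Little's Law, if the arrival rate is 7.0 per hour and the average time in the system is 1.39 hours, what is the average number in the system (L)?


L = lambda * W = 7.0 * 1.39 = 9.73

9.73


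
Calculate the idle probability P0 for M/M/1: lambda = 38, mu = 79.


P0 = 1 - rho = 1 - 38/79 = 0.519

0.519


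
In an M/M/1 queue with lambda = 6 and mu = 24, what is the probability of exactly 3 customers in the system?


rho = 6/24; P(n) = (1-rho)*rho^n = (1-6/24)*(6/24)^3 = 0.0117

0.0117


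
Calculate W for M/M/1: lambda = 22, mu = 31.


W = 1/(mu - lambda) = 1/(31 - 22) = 0.1111 hours

0.1111 hours


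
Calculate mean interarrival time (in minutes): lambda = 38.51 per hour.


Mean interarrival time = 60/lambda = 60/38.51 = 1.56 minutes

1.56 minutes


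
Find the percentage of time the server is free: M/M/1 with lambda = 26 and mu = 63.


Idle fraction = (1 - rho) * 100 = (1 - 26/63) * 100 = 58.7%

58.7%


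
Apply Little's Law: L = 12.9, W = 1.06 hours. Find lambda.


lambda = L / W = 12.9 / 1.06 = 12.17 per hour

12.17 per hour


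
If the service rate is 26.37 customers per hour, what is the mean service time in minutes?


Mean service time = 60/mu = 60/26.37 = 2.28 minutes

2.28 minutes


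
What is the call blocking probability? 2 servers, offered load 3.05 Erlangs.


B(N,A) = (A^N/N!) / sum(A^k/k!, k=0..N) with N=2, A=3.05 = 0.5345

0.5345


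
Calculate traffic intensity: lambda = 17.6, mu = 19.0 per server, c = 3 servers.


rho = lambda / (c * mu) = 17.6 / (3 * 19.0) = 0.3088

0.3088


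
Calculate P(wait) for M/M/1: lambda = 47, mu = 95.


P(wait) = rho = lambda/mu = 47/95 = 0.4947

0.4947


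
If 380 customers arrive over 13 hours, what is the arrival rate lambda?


lambda = total arrivals / time = 380 / 13 = 29.23 per hour

29.23 per hour


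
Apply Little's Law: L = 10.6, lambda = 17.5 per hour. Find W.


W = L / lambda = 10.6 / 17.5 = 0.6057 hours

0.6057 hours


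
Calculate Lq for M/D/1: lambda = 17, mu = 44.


M/D/1: Lq = rho^2 / (2*(1-rho)) where rho = 17/44; Lq = 0.12

0.12


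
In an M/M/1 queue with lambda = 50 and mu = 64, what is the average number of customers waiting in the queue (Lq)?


rho = 50/64; Lq = rho^2/(1-rho) = 2.79

2.79


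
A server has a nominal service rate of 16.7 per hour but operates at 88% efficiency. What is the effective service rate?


Effective rate = mu * efficiency = 16.7 * 0.88 = 14.7 per hour

14.7 per hour


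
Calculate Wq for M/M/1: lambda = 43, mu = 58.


rho = 43/58; Wq = rho/(mu - lambda) = 0.0494 hours

0.0494 hours


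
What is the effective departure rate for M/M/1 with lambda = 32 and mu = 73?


For a stable queue (lambda < mu), throughput = lambda = 32 per hour

32 per hour


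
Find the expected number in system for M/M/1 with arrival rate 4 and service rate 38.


rho = 4/38; L = rho/(1-rho) = 0.12

0.12


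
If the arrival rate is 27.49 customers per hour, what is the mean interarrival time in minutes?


Mean interarrival time = 60/lambda = 60/27.49 = 2.18 minutes

2.18 minutes


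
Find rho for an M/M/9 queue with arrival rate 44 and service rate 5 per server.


rho = lambda/(c*mu) = 44/(9*5) = 0.9778

0.9778


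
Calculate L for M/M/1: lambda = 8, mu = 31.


rho = 8/31; L = rho/(1-rho) = 0.35

0.35


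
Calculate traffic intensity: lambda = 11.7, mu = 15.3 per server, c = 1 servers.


rho = lambda / (c * mu) = 11.7 / (1 * 15.3) = 0.7647

0.7647


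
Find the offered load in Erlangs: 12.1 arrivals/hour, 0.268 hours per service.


Offered load a = lambda * E[S] = 12.1 * 0.268 = 3.24 Erlangs

3.24 Erlangs


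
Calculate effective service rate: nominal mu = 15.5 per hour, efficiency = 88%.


Effective rate = mu * efficiency = 15.5 * 0.88 = 13.64 per hour

13.64 per hour


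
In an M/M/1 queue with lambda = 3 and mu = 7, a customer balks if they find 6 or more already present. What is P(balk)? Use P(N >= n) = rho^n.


P(N >= 6) = rho^6 = (3/7)^6 = 0.0062

0.0062


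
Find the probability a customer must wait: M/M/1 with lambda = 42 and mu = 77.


P(wait) = rho = lambda/mu = 42/77 = 0.5455

0.5455


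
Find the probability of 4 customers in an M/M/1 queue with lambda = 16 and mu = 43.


rho = 16/43; P(n) = (1-rho)*rho^n = (1-16/43)*(16/43)^4 = 0.012

0.012


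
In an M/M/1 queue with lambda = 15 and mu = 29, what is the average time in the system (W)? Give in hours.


W = 1/(mu - lambda) = 1/(29 - 15) = 0.0714 hours

0.0714 hours


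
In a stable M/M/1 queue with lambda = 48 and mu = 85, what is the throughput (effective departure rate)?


For a stable queue (lambda < mu), throughput = lambda = 48 per hour

48 per hour


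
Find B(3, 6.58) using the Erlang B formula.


B(N,A) = (A^N/N!) / sum(A^k/k!, k=0..N) with N=3, A=6.58 = 0.619

0.619


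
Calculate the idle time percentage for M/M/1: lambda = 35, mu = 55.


Idle fraction = (1 - rho) * 100 = (1 - 35/55) * 100 = 36.4%

36.4%


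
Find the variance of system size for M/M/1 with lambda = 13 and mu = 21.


rho = 13/21; Var(N) = rho/(1-rho)^2 = 4.27

4.27


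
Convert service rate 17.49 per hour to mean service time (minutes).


Mean service time = 60/mu = 60/17.49 = 3.43 minutes

3.43 minutes


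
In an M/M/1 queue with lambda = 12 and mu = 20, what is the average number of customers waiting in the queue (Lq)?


rho = 12/20; Lq = rho^2/(1-rho) = 0.9

0.9


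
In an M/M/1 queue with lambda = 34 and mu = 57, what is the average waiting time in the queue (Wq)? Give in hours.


rho = 34/57; Wq = rho/(mu - lambda) = 0.0259 hours

0.0259 hours


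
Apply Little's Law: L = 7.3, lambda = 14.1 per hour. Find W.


W = L / lambda = 7.3 / 14.1 = 0.5177 hours

0.5177 hours


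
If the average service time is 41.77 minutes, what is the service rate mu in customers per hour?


mu = 60 / avg_service_time = 60 / 41.77 = 1.44 per hour

1.44 per hour


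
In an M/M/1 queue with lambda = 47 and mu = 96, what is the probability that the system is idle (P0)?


P0 = 1 - rho = 1 - 47/96 = 0.5104

0.5104


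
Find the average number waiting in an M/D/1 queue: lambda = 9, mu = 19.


M/D/1: Lq = rho^2 / (2*(1-rho)) where rho = 9/19; Lq = 0.21

0.21


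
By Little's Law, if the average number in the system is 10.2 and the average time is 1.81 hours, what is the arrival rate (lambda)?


lambda = L / W = 10.2 / 1.81 = 5.64 per hour

5.64 per hour


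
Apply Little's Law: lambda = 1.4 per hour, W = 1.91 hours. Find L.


L = lambda * W = 1.4 * 1.91 = 2.67

2.67


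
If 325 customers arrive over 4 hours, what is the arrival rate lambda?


lambda = total arrivals / time = 325 / 4 = 81.25 per hour

81.25 per hour


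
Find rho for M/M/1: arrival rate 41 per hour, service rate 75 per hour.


rho = lambda/mu = 41/75 = 0.5467

0.5467


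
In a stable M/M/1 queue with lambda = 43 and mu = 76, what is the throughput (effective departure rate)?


For a stable queue (lambda < mu), throughput = lambda = 43 per hour

43 per hour


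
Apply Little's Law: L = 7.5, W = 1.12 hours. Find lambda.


lambda = L / W = 7.5 / 1.12 = 6.7 per hour

6.7 per hour


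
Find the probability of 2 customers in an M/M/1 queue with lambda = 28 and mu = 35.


rho = 28/35; P(n) = (1-rho)*rho^n = (1-28/35)*(28/35)^2 = 0.128

0.128


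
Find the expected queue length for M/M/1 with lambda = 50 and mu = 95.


rho = 50/95; Lq = rho^2/(1-rho) = 0.58

0.58


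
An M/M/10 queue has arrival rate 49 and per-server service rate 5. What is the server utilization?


rho = lambda/(c*mu) = 49/(10*5) = 0.98

0.98


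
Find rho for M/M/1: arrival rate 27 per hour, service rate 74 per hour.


rho = lambda/mu = 27/74 = 0.3649

0.3649


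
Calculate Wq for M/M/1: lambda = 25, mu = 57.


rho = 25/57; Wq = rho/(mu - lambda) = 0.0137 hours

0.0137 hours


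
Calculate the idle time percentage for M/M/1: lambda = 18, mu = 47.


Idle fraction = (1 - rho) * 100 = (1 - 18/47) * 100 = 61.7%

61.7%


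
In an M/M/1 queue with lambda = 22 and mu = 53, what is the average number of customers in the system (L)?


rho = 22/53; L = rho/(1-rho) = 0.71

0.71


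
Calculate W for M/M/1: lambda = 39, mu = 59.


W = 1/(mu - lambda) = 1/(59 - 39) = 0.05 hours

0.05 hours


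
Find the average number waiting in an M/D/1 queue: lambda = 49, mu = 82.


M/D/1: Lq = rho^2 / (2*(1-rho)) where rho = 49/82; Lq = 0.44

0.44


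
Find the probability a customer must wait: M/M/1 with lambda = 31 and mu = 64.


P(wait) = rho = lambda/mu = 31/64 = 0.4844

0.4844


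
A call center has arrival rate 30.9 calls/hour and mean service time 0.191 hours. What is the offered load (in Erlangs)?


Offered load a = lambda * E[S] = 30.9 * 0.191 = 5.9 Erlangs

5.9 Erlangs


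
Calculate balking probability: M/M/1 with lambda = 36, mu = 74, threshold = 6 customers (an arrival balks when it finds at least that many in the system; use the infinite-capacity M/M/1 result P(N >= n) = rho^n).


P(N >= 6) = rho^6 = (36/74)^6 = 0.0133

0.0133


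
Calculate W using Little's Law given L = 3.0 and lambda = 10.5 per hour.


W = L / lambda = 3.0 / 10.5 = 0.2857 hours

0.2857 hours


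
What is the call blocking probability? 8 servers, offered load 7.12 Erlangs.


B(N,A) = (A^N/N!) / sum(A^k/k!, k=0..N) with N=8, A=7.12 = 0.1857

0.1857


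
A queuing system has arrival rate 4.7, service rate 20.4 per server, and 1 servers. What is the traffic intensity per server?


rho = lambda / (c * mu) = 4.7 / (1 * 20.4) = 0.2304

0.2304


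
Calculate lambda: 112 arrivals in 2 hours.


lambda = total arrivals / time = 112 / 2 = 56.0 per hour

56.0 per hour


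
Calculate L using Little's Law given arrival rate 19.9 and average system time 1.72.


L = lambda * W = 19.9 * 1.72 = 34.23

34.23


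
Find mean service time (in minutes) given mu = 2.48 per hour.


Mean service time = 60/mu = 60/2.48 = 24.19 minutes

24.19 minutes


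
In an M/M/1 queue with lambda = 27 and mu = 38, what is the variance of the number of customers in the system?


rho = 27/38; Var(N) = rho/(1-rho)^2 = 8.48

8.48


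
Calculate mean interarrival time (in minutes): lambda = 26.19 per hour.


Mean interarrival time = 60/lambda = 60/26.19 = 2.29 minutes

2.29 minutes


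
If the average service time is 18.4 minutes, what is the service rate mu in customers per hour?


mu = 60 / avg_service_time = 60 / 18.4 = 3.26 per hour

3.26 per hour


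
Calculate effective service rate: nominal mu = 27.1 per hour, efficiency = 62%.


Effective rate = mu * efficiency = 27.1 * 0.62 = 16.8 per hour

16.8 per hour


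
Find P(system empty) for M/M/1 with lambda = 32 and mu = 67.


P0 = 1 - rho = 1 - 32/67 = 0.5224

0.5224


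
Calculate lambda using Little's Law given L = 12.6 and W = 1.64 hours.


lambda = L / W = 12.6 / 1.64 = 7.68 per hour

7.68 per hour


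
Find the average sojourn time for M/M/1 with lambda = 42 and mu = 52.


W = 1/(mu - lambda) = 1/(52 - 42) = 0.1 hours

0.1 hours


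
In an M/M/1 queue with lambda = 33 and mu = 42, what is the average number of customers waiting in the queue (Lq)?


rho = 33/42; Lq = rho^2/(1-rho) = 2.88

2.88


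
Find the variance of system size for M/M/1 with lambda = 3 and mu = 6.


rho = 3/6; Var(N) = rho/(1-rho)^2 = 2.0

2.0


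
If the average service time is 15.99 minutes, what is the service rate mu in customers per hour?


mu = 60 / avg_service_time = 60 / 15.99 = 3.75 per hour

3.75 per hour


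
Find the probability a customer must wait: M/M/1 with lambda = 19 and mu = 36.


P(wait) = rho = lambda/mu = 19/36 = 0.5278

0.5278


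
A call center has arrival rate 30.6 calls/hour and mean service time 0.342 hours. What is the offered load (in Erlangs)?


Offered load a = lambda * E[S] = 30.6 * 0.342 = 10.47 Erlangs

10.47 Erlangs


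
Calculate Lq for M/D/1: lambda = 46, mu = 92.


M/D/1: Lq = rho^2 / (2*(1-rho)) where rho = 46/92; Lq = 0.25

0.25
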